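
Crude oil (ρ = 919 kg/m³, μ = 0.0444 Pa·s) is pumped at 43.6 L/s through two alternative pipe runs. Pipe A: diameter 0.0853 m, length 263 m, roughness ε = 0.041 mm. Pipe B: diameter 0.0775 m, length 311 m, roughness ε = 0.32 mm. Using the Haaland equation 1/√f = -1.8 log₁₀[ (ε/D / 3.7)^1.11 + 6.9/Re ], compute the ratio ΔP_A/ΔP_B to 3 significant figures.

Pipe A: V = Q/A = 0.0436/0.005715 = 7.63 m/s; Re = 1.347e+04; ε/D = 0.000481; Haaland → f = 0.0292; ΔP_A = f(L/D)(ρV²/2) = 2.408e+06 Pa.
Pipe B: V = Q/A = 0.0436/0.004717 = 9.243 m/s; Re = 1.483e+04; ε/D = 0.00413; Haaland → f = 0.03423; ΔP_B = f(L/D)(ρV²/2) = 5.392e+06 Pa.
ΔP_A/ΔP_B = 2.408e+06/5.392e+06 = 0.447.

ΔP_A/ΔP_B ≈ 0.447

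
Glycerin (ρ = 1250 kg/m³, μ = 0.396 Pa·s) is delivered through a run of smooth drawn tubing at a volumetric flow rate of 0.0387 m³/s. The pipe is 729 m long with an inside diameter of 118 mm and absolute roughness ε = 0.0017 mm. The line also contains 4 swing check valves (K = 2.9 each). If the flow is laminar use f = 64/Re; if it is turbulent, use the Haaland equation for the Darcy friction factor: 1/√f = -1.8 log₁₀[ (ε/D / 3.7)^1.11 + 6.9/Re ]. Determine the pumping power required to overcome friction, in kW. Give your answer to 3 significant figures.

Cross-sectional area A = πD²/4 = π(0.118)²/4 = 0.01094 m²; mean velocity V = Q/A = 0.0387/0.01094 = 3.539 m/s.
Reynolds number Re = ρVD/μ = 1250 · 3.539 · 0.118 / 0.396 = 1318.
Re < 2300 → laminar flow, so f = 64/Re = 64/1318 = 0.04855 (the turbulent correlation is not needed).
Total minor-loss coefficient ΣK = 4·2.9 = 11.6.
ΔP = [f·L/D + ΣK]·(ρV²/2) = [0.04855·729/0.118 + 11.6]·(1250·3.539²/2) = [300 + 11.6]·7827 = 2.439e+06 Pa.
Pumping power P = QΔP = 0.0387·2.439e+06 = 94370 W = 94.4 kW.

P ≈ 94.4 kW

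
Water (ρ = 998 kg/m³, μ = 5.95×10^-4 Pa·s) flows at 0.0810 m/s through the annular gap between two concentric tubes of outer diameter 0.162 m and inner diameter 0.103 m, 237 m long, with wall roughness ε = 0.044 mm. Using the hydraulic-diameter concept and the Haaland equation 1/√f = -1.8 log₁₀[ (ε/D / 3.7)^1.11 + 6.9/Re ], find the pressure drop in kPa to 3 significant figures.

Hydraulic diameter D_h = 4A/P = D_o - D_i = 0.162 - 0.103 = 0.059 m.
Re = ρVD_h/μ = 998·0.081·0.059/0.000595 = 8016.
ε/D_h = 4.4e-05/0.059 = 0.000746; Haaland gives 1/√f = -1.8 log₁₀[7.9e-05+0.000861] = 5.449, so f = 0.03369.
ΔP = f(L/D_h)(ρV²/2) = 0.03369·237/0.059·3.274 = 443 Pa.
ΔP = 0.443 kPa.

ΔP ≈ 0.443 kPa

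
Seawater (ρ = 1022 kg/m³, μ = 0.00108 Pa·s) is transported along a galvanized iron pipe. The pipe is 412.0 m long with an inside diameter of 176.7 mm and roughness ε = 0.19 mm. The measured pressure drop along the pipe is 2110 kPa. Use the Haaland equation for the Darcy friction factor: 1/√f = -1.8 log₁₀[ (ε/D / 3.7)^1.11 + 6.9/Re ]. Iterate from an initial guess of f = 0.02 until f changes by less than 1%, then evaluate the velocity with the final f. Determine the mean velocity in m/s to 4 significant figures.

Rearranging Darcy-Weisbach: V = √(2·ΔP·D/(f·L·ρ)). With ε/D = 0.00019/0.1767 = 0.00108, iterate starting from f = 0.02:
  f = 0.02 → V = √(2·2.11e+06·0.1767/(0.02·412·1022)) = 9.41 m/s; Re = ρVD/μ = 1.573e+06; f → 0.02019
Converged (Δf/f < 1%). With the final f = 0.02019: V = √(2·2.11e+06·0.1767/(0.02019·412·1022)) = 9.366 m/s.

V ≈ 9.366 m/s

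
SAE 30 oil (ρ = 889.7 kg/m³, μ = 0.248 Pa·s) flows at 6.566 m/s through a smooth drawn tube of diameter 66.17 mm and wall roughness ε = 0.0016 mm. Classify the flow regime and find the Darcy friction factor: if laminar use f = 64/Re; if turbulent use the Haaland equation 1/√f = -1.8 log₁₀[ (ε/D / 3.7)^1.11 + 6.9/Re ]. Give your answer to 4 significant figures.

f ≈ 0.04106

Re = ρVD/μ = 889.7·6.566·0.06617/0.248 = 1559.
Re < 2300 → laminar, so f = 64/Re = 0.04106 (roughness is irrelevant in laminar flow).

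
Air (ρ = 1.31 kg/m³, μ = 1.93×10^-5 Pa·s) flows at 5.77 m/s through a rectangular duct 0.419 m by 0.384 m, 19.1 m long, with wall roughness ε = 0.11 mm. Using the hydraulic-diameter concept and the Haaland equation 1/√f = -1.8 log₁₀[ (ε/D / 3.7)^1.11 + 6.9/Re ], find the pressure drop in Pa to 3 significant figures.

ΔP ≈ 18.6 Pa

Hydraulic diameter D_h = 4A/P = 4·(0.419·0.384)/(2·(0.419+0.384)) = 0.6436/1.606 = 0.4007 m.
Re = ρVD_h/μ = 1.31·5.77·0.4007/1.93e-05 = 1.569e+05.
ε/D_h = 0.00011/0.4007 = 0.000274; Haaland gives 1/√f = -1.8 log₁₀[2.61e-05+4.4e-05] = 7.478, so f = 0.01788.
ΔP = f(L/D_h)(ρV²/2) = 0.01788·19.1/0.4007·21.81 = 18.58 Pa.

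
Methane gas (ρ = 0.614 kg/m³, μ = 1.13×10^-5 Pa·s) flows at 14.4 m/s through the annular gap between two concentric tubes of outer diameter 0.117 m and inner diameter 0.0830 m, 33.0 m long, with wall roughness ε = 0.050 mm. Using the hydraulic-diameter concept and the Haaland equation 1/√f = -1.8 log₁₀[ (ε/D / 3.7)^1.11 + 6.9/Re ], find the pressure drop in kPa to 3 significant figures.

Hydraulic diameter D_h = 4A/P = D_o - D_i = 0.117 - 0.083 = 0.034 m.
Re = ρVD_h/μ = 0.614·14.4·0.034/1.13e-05 = 2.66e+04.
ε/D_h = 5e-05/0.034 = 0.00147; Haaland gives 1/√f = -1.8 log₁₀[0.000168+0.000259] = 6.065, so f = 0.02719.
ΔP = f(L/D_h)(ρV²/2) = 0.02719·33/0.034·63.66 = 1680 Pa.
ΔP = 1.68 kPa.

ΔP ≈ 1.68 kPa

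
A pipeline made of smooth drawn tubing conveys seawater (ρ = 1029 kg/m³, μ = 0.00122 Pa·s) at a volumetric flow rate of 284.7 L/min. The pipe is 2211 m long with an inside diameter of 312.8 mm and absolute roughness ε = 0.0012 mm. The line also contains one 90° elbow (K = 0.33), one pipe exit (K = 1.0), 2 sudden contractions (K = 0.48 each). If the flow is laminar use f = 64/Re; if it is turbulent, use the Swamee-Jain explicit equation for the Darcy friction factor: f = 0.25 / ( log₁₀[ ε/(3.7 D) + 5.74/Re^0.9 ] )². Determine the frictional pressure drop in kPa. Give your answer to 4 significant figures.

ΔP ≈ 0.3817 kPa

Q = 284.7 L/min = 284.7/60000 = 0.004745 m³/s.
Cross-sectional area A = πD²/4 = π(0.3128)²/4 = 0.07685 m²; mean velocity V = Q/A = 0.004745/0.07685 = 0.06175 m/s.
Reynolds number Re = ρVD/μ = 1029 · 0.06175 · 0.3128 / 0.00122 = 1.629e+04.
Re > 4000 → turbulent. Relative roughness ε/D = 1.2e-06/0.3128 = 3.84e-06. Swamee-Jain: f = 0.25/(log₁₀[3.84e-06/3.7 + 5.74/1.629e+04^0.9])² = 0.25/(log₁₀[1.04e-06 + 0.000929])² = 0.25/(-3.031)² = 0.02721.
Total minor-loss coefficient ΣK = 1·0.33 + 1·1 + 2·0.48 = 2.29.
ΔP = [f·L/D + ΣK]·(ρV²/2) = [0.02721·2211/0.3128 + 2.29]·(1029·0.06175²/2) = [192.3 + 2.29]·1.962 = 381.7 Pa.
ΔP = 381.7 Pa = 0.3817 kPa.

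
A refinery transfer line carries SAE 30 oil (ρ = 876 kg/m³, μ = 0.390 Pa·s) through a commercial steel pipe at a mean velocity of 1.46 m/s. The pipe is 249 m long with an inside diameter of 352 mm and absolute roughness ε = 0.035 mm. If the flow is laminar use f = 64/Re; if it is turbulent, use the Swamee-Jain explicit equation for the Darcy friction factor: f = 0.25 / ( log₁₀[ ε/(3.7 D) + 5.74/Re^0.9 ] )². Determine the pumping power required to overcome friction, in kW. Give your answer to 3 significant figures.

P ≈ 5.20 kW

Reynolds number Re = ρVD/μ = 876 · 1.46 · 0.352 / 0.39 = 1154.
Re < 2300 → laminar flow, so f = 64/Re = 64/1154 = 0.05544 (the turbulent correlation is not needed).
Darcy-Weisbach: ΔP = f(L/D)(ρV²/2) = 0.05544·(249/0.352)·(876·1.46²/2) = 0.05544·707.4·933.6 = 3.662e+04 Pa.
Q = V·A = 1.46·0.09731 = 0.1421 m³/s.
Pumping power P = QΔP = 0.1421·3.662e+04 = 5202 W = 5.20 kW.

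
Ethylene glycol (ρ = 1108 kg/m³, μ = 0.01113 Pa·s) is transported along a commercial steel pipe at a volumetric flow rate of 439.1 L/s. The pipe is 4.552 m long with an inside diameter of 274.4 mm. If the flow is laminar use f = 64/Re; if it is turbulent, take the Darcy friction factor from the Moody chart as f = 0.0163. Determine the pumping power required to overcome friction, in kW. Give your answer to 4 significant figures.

P ≈ 3.627 kW

Q = 439.1 L/s = 439.1/1000 = 0.4391 m³/s.
Cross-sectional area A = πD²/4 = π(0.2744)²/4 = 0.05914 m²; mean velocity V = Q/A = 0.4391/0.05914 = 7.425 m/s.
Reynolds number Re = ρVD/μ = 1108 · 7.425 · 0.2744 / 0.0111 = 2.028e+05.
Re > 4000 → turbulent; use the Moody-chart value f = 0.0163.
Darcy-Weisbach: ΔP = f(L/D)(ρV²/2) = 0.0163·(4.552/0.2744)·(1108·7.425²/2) = 0.0163·16.59·3.054e+04 = 8259 Pa.
Pumping power P = QΔP = 0.4391·8259 = 3626.5 W = 3.627 kW.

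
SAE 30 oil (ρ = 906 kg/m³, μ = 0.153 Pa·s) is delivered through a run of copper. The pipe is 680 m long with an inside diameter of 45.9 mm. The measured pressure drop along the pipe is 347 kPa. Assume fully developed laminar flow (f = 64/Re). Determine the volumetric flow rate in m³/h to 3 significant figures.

Q ≈ 1.31 m³/h

For laminar flow, f = 64/Re with Re = ρVD/μ, so Darcy-Weisbach reduces to ΔP = 32μLV/D². Solving for V: V = ΔP·D²/(32μL) = 3.47e+05·(0.0459)²/(32·0.153·680) = 0.2196 m/s.
Check: Re = ρVD/μ = 906·0.2196·0.0459/0.153 = 59.68 < 2300, so the laminar assumption holds.
Q = V·A = 0.2196·(π/4·0.0459²) = 0.0003633 m³/s = 1.31 m³/h.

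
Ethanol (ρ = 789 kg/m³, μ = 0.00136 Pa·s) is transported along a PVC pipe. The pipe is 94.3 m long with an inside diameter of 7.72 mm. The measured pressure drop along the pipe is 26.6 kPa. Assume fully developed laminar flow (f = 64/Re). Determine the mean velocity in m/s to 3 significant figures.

For laminar flow, f = 64/Re with Re = ρVD/μ, so Darcy-Weisbach reduces to ΔP = 32μLV/D². Solving for V: V = ΔP·D²/(32μL) = 2.66e+04·(0.00772)²/(32·0.00136·94.3) = 0.3863 m/s.
Check: Re = ρVD/μ = 789·0.3863·0.00772/0.00136 = 1730 < 2300, so the laminar assumption holds.

V ≈ 0.386 m/s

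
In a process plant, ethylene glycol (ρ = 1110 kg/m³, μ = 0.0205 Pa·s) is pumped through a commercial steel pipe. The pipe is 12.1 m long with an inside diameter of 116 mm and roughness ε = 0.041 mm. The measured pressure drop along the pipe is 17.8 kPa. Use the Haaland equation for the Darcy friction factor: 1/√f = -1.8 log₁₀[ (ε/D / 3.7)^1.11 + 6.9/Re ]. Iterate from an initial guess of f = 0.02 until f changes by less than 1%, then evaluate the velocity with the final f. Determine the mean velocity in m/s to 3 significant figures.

Rearranging Darcy-Weisbach: V = √(2·ΔP·D/(f·L·ρ)). With ε/D = 4.1e-05/0.116 = 0.000353, iterate starting from f = 0.02:
  f = 0.02 → V = √(2·1.78e+04·0.116/(0.02·12.1·1110)) = 3.921 m/s; Re = ρVD/μ = 2.463e+04; f → 0.02516
  f = 0.02516 → V = 3.495 m/s; Re = 2.195e+04; f → 0.02582
  f = 0.02582 → V = 3.451 m/s; Re = 2.167e+04; f → 0.02589
Converged (Δf/f < 1%). With the final f = 0.02589: V = √(2·1.78e+04·0.116/(0.02589·12.1·1110)) = 3.446 m/s.

V ≈ 3.45 m/s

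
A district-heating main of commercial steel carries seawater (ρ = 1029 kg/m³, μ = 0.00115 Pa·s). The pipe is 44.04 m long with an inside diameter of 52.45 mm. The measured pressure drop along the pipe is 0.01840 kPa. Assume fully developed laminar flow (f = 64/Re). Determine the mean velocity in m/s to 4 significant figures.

For laminar flow, f = 64/Re with Re = ρVD/μ, so Darcy-Weisbach reduces to ΔP = 32μLV/D². Solving for V: V = ΔP·D²/(32μL) = 18.4·(0.05245)²/(32·0.00115·44.04) = 0.03123 m/s.
Check: Re = ρVD/μ = 1029·0.03123·0.05245/0.00115 = 1466 < 2300, so the laminar assumption holds.

V ≈ 0.03123 m/s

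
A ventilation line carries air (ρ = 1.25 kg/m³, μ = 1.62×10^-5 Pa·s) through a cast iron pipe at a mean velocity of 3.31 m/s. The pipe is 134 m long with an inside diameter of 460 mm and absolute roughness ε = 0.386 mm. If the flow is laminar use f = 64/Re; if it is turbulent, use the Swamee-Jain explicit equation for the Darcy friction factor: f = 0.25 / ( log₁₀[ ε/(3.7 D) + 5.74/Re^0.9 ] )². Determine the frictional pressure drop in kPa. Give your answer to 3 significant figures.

Reynolds number Re = ρVD/μ = 1.25 · 3.31 · 0.46 / 1.62e-05 = 1.175e+05.
Re > 4000 → turbulent. Relative roughness ε/D = 0.000386/0.46 = 0.000839. Swamee-Jain: f = 0.25/(log₁₀[0.000839/3.7 + 5.74/1.175e+05^0.9])² = 0.25/(log₁₀[0.000227 + 0.000157])² = 0.25/(-3.416)² = 0.02143.
Darcy-Weisbach: ΔP = f(L/D)(ρV²/2) = 0.02143·(134/0.46)·(1.25·3.31²/2) = 0.02143·291.3·6.848 = 42.74 Pa.
ΔP = 42.74 Pa = 0.0427 kPa.

ΔP ≈ 0.0427 kPa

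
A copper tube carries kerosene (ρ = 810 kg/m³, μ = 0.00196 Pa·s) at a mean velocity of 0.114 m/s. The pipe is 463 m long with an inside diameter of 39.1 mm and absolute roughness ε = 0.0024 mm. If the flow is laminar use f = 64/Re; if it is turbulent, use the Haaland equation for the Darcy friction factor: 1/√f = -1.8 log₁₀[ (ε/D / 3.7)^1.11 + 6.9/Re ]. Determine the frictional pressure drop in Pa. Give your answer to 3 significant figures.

Reynolds number Re = ρVD/μ = 810 · 0.114 · 0.0391 / 0.00196 = 1842.
Re < 2300 → laminar flow, so f = 64/Re = 64/1842 = 0.03474 (the turbulent correlation is not needed).
Darcy-Weisbach: ΔP = f(L/D)(ρV²/2) = 0.03474·(463/0.0391)·(810·0.114²/2) = 0.03474·1.184e+04·5.263 = 2165 Pa.

ΔP ≈ 2170 Pa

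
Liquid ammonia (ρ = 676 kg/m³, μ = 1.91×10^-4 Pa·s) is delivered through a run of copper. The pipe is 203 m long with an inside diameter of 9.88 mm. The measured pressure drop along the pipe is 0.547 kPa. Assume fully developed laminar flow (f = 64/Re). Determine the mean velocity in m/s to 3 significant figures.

V ≈ 0.0430 m/s

For laminar flow, f = 64/Re with Re = ρVD/μ, so Darcy-Weisbach reduces to ΔP = 32μLV/D². Solving for V: V = ΔP·D²/(32μL) = 547·(0.00988)²/(32·0.000191·203) = 0.04304 m/s.
Check: Re = ρVD/μ = 676·0.04304·0.00988/0.000191 = 1505 < 2300, so the laminar assumption holds.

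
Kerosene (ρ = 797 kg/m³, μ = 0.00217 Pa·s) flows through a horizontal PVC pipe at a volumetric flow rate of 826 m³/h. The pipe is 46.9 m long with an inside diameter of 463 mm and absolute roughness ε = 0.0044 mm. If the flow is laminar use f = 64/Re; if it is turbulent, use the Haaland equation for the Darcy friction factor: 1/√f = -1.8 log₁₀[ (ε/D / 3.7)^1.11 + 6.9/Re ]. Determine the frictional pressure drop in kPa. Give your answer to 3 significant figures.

Q = 826 m³/h = 826/3600 = 0.2294 m³/s.
Cross-sectional area A = πD²/4 = π(0.463)²/4 = 0.1684 m²; mean velocity V = Q/A = 0.2294/0.1684 = 1.363 m/s.
Reynolds number Re = ρVD/μ = 797 · 1.363 · 0.463 / 0.00217 = 2.317e+05.
Re > 4000 → turbulent. Relative roughness ε/D = 4.4e-06/0.463 = 9.5e-06. Haaland: 1/√f = -1.8 log₁₀[(9.5e-06/3.7)^1.11 + 6.9/2.317e+05] = -1.8 log₁₀[6.23e-07 + 2.98e-05] = 8.131, so f = 0.01513.
Darcy-Weisbach: ΔP = f(L/D)(ρV²/2) = 0.01513·(46.9/0.463)·(797·1.363²/2) = 0.01513·101.3·740.1 = 1134 Pa.
ΔP = 1134 Pa = 1.13 kPa.

ΔP ≈ 1.13 kPa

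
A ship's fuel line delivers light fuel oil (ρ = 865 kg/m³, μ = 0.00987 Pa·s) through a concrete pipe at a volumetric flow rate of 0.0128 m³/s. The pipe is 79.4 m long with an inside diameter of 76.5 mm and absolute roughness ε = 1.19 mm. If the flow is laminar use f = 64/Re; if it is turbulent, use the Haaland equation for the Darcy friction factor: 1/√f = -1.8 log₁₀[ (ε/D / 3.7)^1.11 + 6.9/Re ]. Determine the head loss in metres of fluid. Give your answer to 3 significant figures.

h_f ≈ 19.1 m

Cross-sectional area A = πD²/4 = π(0.0765)²/4 = 0.004596 m²; mean velocity V = Q/A = 0.0128/0.004596 = 2.785 m/s.
Reynolds number Re = ρVD/μ = 865 · 2.785 · 0.0765 / 0.00987 = 1.867e+04.
Re > 4000 → turbulent. Relative roughness ε/D = 0.00119/0.0765 = 0.0156. Haaland: 1/√f = -1.8 log₁₀[(0.0156/3.7)^1.11 + 6.9/1.867e+04] = -1.8 log₁₀[0.0023 + 0.00037] = 4.632, so f = 0.04662.
Darcy-Weisbach: ΔP = f(L/D)(ρV²/2) = 0.04662·(79.4/0.0765)·(865·2.785²/2) = 0.04662·1038·3354 = 1.623e+05 Pa.
Head loss h_f = ΔP/(ρg) = 1.623e+05/(865·9.81) = 19.1 m.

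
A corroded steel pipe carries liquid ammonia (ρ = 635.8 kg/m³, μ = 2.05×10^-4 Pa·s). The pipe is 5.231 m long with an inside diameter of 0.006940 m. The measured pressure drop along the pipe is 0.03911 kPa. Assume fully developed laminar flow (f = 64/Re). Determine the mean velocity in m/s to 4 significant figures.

For laminar flow, f = 64/Re with Re = ρVD/μ, so Darcy-Weisbach reduces to ΔP = 32μLV/D². Solving for V: V = ΔP·D²/(32μL) = 39.11·(0.00694)²/(32·0.000205·5.231) = 0.05489 m/s.
Check: Re = ρVD/μ = 635.8·0.05489·0.00694/0.000205 = 1182 < 2300, so the laminar assumption holds.

V ≈ 0.05489 m/s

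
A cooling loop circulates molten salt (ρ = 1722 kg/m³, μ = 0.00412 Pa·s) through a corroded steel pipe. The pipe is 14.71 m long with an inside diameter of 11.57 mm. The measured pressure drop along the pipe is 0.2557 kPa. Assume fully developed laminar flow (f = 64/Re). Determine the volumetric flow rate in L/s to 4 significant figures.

Q ≈ 0.001856 L/s

For laminar flow, f = 64/Re with Re = ρVD/μ, so Darcy-Weisbach reduces to ΔP = 32μLV/D². Solving for V: V = ΔP·D²/(32μL) = 255.7·(0.01157)²/(32·0.00412·14.71) = 0.01765 m/s.
Check: Re = ρVD/μ = 1722·0.01765·0.01157/0.00412 = 85.35 < 2300, so the laminar assumption holds.
Q = V·A = 0.01765·(π/4·0.01157²) = 1.856e-06 m³/s = 0.001856 L/s.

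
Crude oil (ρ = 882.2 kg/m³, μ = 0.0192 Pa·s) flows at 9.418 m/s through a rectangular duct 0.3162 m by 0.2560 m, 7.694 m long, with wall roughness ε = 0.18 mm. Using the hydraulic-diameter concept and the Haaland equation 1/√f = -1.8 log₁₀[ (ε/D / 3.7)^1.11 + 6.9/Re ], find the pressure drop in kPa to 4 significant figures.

ΔP ≈ 21.46 kPa

Hydraulic diameter D_h = 4A/P = 4·(0.3162·0.256)/(2·(0.3162+0.256)) = 0.3238/1.144 = 0.2829 m.
Re = ρVD_h/μ = 882.2·9.418·0.2829/0.0192 = 1.224e+05.
ε/D_h = 0.00018/0.2829 = 0.000636; Haaland gives 1/√f = -1.8 log₁₀[6.63e-05+5.64e-05] = 7.041, so f = 0.02017.
ΔP = f(L/D_h)(ρV²/2) = 0.02017·7.694/0.2829·3.913e+04 = 2.146e+04 Pa.
ΔP = 21.46 kPa.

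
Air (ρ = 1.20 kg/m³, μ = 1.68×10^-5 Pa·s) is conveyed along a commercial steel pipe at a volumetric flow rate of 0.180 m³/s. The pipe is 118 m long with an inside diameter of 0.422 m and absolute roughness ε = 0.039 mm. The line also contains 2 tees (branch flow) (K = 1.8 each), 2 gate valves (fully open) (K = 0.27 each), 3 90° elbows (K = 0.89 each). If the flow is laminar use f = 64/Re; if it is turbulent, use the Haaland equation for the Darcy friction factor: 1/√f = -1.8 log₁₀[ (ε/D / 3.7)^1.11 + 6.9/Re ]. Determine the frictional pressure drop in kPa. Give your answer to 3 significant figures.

ΔP ≈ 0.0129 kPa

Cross-sectional area A = πD²/4 = π(0.422)²/4 = 0.1399 m²; mean velocity V = Q/A = 0.18/0.1399 = 1.287 m/s.
Reynolds number Re = ρVD/μ = 1.2 · 1.287 · 0.422 / 1.68e-05 = 3.879e+04.
Re > 4000 → turbulent. Relative roughness ε/D = 3.9e-05/0.422 = 9.24e-05. Haaland: 1/√f = -1.8 log₁₀[(9.24e-05/3.7)^1.11 + 6.9/3.879e+04] = -1.8 log₁₀[7.79e-06 + 0.000178] = 6.716, so f = 0.02217.
Total minor-loss coefficient ΣK = 2·1.8 + 2·0.27 + 3·0.89 = 6.81.
ΔP = [f·L/D + ΣK]·(ρV²/2) = [0.02217·118/0.422 + 6.81]·(1.2·1.287²/2) = [6.199 + 6.81]·0.9937 = 12.93 Pa.
ΔP = 12.93 Pa = 0.0129 kPa.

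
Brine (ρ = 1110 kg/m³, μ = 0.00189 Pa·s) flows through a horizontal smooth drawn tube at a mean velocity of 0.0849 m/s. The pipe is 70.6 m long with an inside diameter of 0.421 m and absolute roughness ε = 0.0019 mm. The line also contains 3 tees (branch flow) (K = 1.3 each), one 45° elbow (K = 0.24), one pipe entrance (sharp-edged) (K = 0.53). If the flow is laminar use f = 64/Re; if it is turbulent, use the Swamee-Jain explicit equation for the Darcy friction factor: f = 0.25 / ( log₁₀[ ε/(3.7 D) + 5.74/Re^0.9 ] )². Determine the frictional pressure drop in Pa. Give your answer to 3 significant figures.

ΔP ≈ 35.8 Pa

Reynolds number Re = ρVD/μ = 1110 · 0.0849 · 0.421 / 0.00189 = 2.099e+04.
Re > 4000 → turbulent. Relative roughness ε/D = 1.9e-06/0.421 = 4.51e-06. Swamee-Jain: f = 0.25/(log₁₀[4.51e-06/3.7 + 5.74/2.099e+04^0.9])² = 0.25/(log₁₀[1.22e-06 + 0.00074])² = 0.25/(-3.13)² = 0.02551.
Total minor-loss coefficient ΣK = 3·1.3 + 1·0.24 + 1·0.53 = 4.67.
ΔP = [f·L/D + ΣK]·(ρV²/2) = [0.02551·70.6/0.421 + 4.67]·(1110·0.0849²/2) = [4.279 + 4.67]·4 = 35.8 Pa.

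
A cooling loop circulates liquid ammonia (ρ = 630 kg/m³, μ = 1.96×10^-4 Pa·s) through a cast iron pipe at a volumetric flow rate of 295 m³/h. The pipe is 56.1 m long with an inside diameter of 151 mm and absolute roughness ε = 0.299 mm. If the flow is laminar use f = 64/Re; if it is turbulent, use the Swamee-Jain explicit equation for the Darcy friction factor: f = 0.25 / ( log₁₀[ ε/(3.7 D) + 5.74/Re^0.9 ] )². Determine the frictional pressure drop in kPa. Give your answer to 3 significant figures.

Q = 295 m³/h = 295/3600 = 0.08194 m³/s.
Cross-sectional area A = πD²/4 = π(0.151)²/4 = 0.01791 m²; mean velocity V = Q/A = 0.08194/0.01791 = 4.576 m/s.
Reynolds number Re = ρVD/μ = 630 · 4.576 · 0.151 / 0.000196 = 2.221e+06.
Re > 4000 → turbulent. Relative roughness ε/D = 0.000299/0.151 = 0.00198. Swamee-Jain: f = 0.25/(log₁₀[0.00198/3.7 + 5.74/2.221e+06^0.9])² = 0.25/(log₁₀[0.000535 + 1.11e-05])² = 0.25/(-3.263)² = 0.02349.
Darcy-Weisbach: ΔP = f(L/D)(ρV²/2) = 0.02349·(56.1/0.151)·(630·4.576²/2) = 0.02349·371.5·6596 = 5.755e+04 Pa.
ΔP = 5.755e+04 Pa = 57.6 kPa.

ΔP ≈ 57.6 kPa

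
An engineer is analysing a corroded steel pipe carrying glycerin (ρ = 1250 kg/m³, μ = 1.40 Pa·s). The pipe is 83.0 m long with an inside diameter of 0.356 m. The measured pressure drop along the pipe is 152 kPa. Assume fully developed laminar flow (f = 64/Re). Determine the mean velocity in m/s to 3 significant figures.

For laminar flow, f = 64/Re with Re = ρVD/μ, so Darcy-Weisbach reduces to ΔP = 32μLV/D². Solving for V: V = ΔP·D²/(32μL) = 1.52e+05·(0.356)²/(32·1.4·83) = 5.181 m/s.
Check: Re = ρVD/μ = 1250·5.181·0.356/1.4 = 1647 < 2300, so the laminar assumption holds.

V ≈ 5.18 m/s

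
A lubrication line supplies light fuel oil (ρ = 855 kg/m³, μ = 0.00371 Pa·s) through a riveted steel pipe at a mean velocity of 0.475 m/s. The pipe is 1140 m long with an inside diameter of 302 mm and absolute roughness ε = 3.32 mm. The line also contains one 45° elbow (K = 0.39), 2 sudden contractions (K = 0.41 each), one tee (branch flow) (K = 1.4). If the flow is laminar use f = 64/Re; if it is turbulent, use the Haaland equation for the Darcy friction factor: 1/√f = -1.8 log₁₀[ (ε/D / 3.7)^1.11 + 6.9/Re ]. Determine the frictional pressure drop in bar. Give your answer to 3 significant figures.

Reynolds number Re = ρVD/μ = 855 · 0.475 · 0.302 / 0.00371 = 3.306e+04.
Re > 4000 → turbulent. Relative roughness ε/D = 0.00332/0.302 = 0.011. Haaland: 1/√f = -1.8 log₁₀[(0.011/3.7)^1.11 + 6.9/3.306e+04] = -1.8 log₁₀[0.00157 + 0.000209] = 4.951, so f = 0.04079.
Total minor-loss coefficient ΣK = 1·0.39 + 2·0.41 + 1·1.4 = 2.61.
ΔP = [f·L/D + ΣK]·(ρV²/2) = [0.04079·1140/0.302 + 2.61]·(855·0.475²/2) = [154 + 2.61]·96.45 = 1.51e+04 Pa.
ΔP = 1.51e+04 Pa = 0.151 bar.

ΔP ≈ 0.151 bar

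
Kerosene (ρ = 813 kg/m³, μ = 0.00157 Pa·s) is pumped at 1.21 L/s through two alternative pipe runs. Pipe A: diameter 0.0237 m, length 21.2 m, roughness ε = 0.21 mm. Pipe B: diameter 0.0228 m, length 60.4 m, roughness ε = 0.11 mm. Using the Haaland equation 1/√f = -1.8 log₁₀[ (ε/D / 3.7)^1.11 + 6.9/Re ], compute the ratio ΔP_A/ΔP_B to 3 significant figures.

Pipe A: V = Q/A = 0.00121/0.0004412 = 2.743 m/s; Re = 3.366e+04; ε/D = 0.00886; Haaland → f = 0.03821; ΔP_A = f(L/D)(ρV²/2) = 1.045e+05 Pa.
Pipe B: V = Q/A = 0.00121/0.0004083 = 2.964 m/s; Re = 3.499e+04; ε/D = 0.00482; Haaland → f = 0.03246; ΔP_B = f(L/D)(ρV²/2) = 3.07e+05 Pa.
ΔP_A/ΔP_B = 1.045e+05/3.07e+05 = 0.340.

ΔP_A/ΔP_B ≈ 0.340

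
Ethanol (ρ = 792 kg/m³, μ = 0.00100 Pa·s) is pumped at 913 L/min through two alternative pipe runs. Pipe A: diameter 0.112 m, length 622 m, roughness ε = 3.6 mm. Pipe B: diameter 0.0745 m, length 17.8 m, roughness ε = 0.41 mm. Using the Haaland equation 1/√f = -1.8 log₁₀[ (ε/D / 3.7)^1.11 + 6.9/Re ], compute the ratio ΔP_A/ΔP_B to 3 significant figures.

Pipe A: V = Q/A = 0.01522/0.009852 = 1.545 m/s; Re = 1.37e+05; ε/D = 0.0321; Haaland → f = 0.05918; ΔP_A = f(L/D)(ρV²/2) = 3.105e+05 Pa.
Pipe B: V = Q/A = 0.01522/0.004359 = 3.491 m/s; Re = 2.06e+05; ε/D = 0.0055; Haaland → f = 0.03173; ΔP_B = f(L/D)(ρV²/2) = 3.658e+04 Pa.
ΔP_A/ΔP_B = 3.105e+05/3.658e+04 = 8.49.

ΔP_A/ΔP_B ≈ 8.49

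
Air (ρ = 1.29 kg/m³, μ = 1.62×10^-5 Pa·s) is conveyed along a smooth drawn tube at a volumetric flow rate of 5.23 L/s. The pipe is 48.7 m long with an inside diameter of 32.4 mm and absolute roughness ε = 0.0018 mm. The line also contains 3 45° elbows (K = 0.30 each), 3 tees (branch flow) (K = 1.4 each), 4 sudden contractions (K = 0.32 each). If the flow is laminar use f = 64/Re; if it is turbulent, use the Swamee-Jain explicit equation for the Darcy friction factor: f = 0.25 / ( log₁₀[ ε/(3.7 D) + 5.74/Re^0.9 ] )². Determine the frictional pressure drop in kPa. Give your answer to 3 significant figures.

Q = 5.23 L/s = 5.23/1000 = 0.00523 m³/s.
Cross-sectional area A = πD²/4 = π(0.0324)²/4 = 0.0008245 m²; mean velocity V = Q/A = 0.00523/0.0008245 = 6.343 m/s.
Reynolds number Re = ρVD/μ = 1.29 · 6.343 · 0.0324 / 1.62e-05 = 1.637e+04.
Re > 4000 → turbulent. Relative roughness ε/D = 1.8e-06/0.0324 = 5.56e-05. Swamee-Jain: f = 0.25/(log₁₀[5.56e-05/3.7 + 5.74/1.637e+04^0.9])² = 0.25/(log₁₀[1.5e-05 + 0.000925])² = 0.25/(-3.027)² = 0.02729.
Total minor-loss coefficient ΣK = 3·0.3 + 3·1.4 + 4·0.32 = 6.38.
ΔP = [f·L/D + ΣK]·(ρV²/2) = [0.02729·48.7/0.0324 + 6.38]·(1.29·6.343²/2) = [41.02 + 6.38]·25.95 = 1230 Pa.
ΔP = 1230 Pa = 1.23 kPa.

ΔP ≈ 1.23 kPa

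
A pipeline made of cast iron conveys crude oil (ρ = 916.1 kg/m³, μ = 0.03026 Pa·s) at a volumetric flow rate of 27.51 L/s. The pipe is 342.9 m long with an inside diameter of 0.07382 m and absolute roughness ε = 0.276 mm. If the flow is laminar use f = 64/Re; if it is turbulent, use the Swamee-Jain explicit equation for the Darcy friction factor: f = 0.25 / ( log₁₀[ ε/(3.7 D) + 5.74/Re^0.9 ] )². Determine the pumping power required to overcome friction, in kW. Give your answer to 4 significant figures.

P ≈ 83.67 kW

Q = 27.51 L/s = 27.51/1000 = 0.02751 m³/s.
Cross-sectional area A = πD²/4 = π(0.07382)²/4 = 0.00428 m²; mean velocity V = Q/A = 0.02751/0.00428 = 6.428 m/s.
Reynolds number Re = ρVD/μ = 916.1 · 6.428 · 0.07382 / 0.0303 = 1.436e+04.
Re > 4000 → turbulent. Relative roughness ε/D = 0.000276/0.07382 = 0.00374. Swamee-Jain: f = 0.25/(log₁₀[0.00374/3.7 + 5.74/1.436e+04^0.9])² = 0.25/(log₁₀[0.00101 + 0.00104])² = 0.25/(-2.688)² = 0.0346.
Darcy-Weisbach: ΔP = f(L/D)(ρV²/2) = 0.0346·(342.9/0.07382)·(916.1·6.428²/2) = 0.0346·4645·1.892e+04 = 3.042e+06 Pa.
Pumping power P = QΔP = 0.02751·3.042e+06 = 83674 W = 83.67 kW.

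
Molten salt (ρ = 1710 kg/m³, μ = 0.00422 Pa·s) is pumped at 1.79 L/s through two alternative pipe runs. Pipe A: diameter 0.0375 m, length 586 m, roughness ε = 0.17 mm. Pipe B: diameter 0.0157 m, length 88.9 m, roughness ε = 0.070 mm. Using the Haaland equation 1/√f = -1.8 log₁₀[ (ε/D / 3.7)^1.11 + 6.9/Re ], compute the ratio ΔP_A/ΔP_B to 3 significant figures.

Pipe A: V = Q/A = 0.00179/0.001104 = 1.621 m/s; Re = 2.463e+04; ε/D = 0.00453; Haaland → f = 0.03291; ΔP_A = f(L/D)(ρV²/2) = 1.155e+06 Pa.
Pipe B: V = Q/A = 0.00179/0.0001936 = 9.246 m/s; Re = 5.882e+04; ε/D = 0.00446; Haaland → f = 0.03092; ΔP_B = f(L/D)(ρV²/2) = 1.28e+07 Pa.
ΔP_A/ΔP_B = 1.155e+06/1.28e+07 = 0.0903.

ΔP_A/ΔP_B ≈ 0.0903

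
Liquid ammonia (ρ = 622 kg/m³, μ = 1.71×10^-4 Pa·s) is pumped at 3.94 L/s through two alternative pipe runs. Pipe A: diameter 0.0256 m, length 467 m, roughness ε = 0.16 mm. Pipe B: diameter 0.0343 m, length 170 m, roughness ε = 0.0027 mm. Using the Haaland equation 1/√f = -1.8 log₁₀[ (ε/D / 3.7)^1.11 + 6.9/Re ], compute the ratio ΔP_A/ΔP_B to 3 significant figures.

Pipe A: V = Q/A = 0.00394/0.0005147 = 7.655 m/s; Re = 7.128e+05; ε/D = 0.00625; Haaland → f = 0.0327; ΔP_A = f(L/D)(ρV²/2) = 1.087e+07 Pa.
Pipe B: V = Q/A = 0.00394/0.000924 = 4.264 m/s; Re = 5.32e+05; ε/D = 7.87e-05; Haaland → f = 0.01391; ΔP_B = f(L/D)(ρV²/2) = 3.899e+05 Pa.
ΔP_A/ΔP_B = 1.087e+07/3.899e+05 = 27.9.

ΔP_A/ΔP_B ≈ 27.9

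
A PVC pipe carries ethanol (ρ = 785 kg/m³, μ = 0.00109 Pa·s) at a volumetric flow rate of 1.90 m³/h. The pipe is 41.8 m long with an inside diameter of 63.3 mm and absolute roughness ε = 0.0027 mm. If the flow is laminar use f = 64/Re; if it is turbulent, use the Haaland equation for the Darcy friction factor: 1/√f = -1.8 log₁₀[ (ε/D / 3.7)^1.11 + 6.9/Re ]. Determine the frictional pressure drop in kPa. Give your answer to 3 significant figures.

ΔP ≈ 0.243 kPa

Q = 1.90 m³/h = 1.90/3600 = 0.0005278 m³/s.
Cross-sectional area A = πD²/4 = π(0.0633)²/4 = 0.003147 m²; mean velocity V = Q/A = 0.0005278/0.003147 = 0.1677 m/s.
Reynolds number Re = ρVD/μ = 785 · 0.1677 · 0.0633 / 0.00109 = 7645.
Re > 4000 → turbulent. Relative roughness ε/D = 2.7e-06/0.0633 = 4.27e-05. Haaland: 1/√f = -1.8 log₁₀[(4.27e-05/3.7)^1.11 + 6.9/7645] = -1.8 log₁₀[3.3e-06 + 0.000903] = 5.477, so f = 0.03333.
Darcy-Weisbach: ΔP = f(L/D)(ρV²/2) = 0.03333·(41.8/0.0633)·(785·0.1677²/2) = 0.03333·660.3·11.04 = 243 Pa.
ΔP = 243 Pa = 0.243 kPa.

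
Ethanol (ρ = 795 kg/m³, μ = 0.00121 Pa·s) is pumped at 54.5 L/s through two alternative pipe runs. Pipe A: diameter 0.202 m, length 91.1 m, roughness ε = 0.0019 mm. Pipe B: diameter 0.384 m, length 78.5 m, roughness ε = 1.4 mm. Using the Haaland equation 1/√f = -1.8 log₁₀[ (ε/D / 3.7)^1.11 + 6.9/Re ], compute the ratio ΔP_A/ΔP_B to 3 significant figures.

ΔP_A/ΔP_B ≈ 15.3

Pipe A: V = Q/A = 0.0545/0.03205 = 1.701 m/s; Re = 2.257e+05; ε/D = 9.41e-06; Haaland → f = 0.0152; ΔP_A = f(L/D)(ρV²/2) = 7881 Pa.
Pipe B: V = Q/A = 0.0545/0.1158 = 0.4706 m/s; Re = 1.187e+05; ε/D = 0.00365; Haaland → f = 0.02859; ΔP_B = f(L/D)(ρV²/2) = 514.6 Pa.
ΔP_A/ΔP_B = 7881/514.6 = 15.3.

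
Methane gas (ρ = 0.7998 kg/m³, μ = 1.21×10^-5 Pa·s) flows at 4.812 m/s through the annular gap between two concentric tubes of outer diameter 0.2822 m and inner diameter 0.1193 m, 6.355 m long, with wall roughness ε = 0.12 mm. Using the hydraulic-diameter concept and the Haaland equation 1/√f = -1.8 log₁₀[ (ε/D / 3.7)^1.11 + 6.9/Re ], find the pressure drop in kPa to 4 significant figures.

Hydraulic diameter D_h = 4A/P = D_o - D_i = 0.2822 - 0.1193 = 0.1629 m.
Re = ρVD_h/μ = 0.7998·4.812·0.1629/1.21e-05 = 5.181e+04.
ε/D_h = 0.00012/0.1629 = 0.000737; Haaland gives 1/√f = -1.8 log₁₀[7.8e-05+0.000133] = 6.616, so f = 0.02285.
ΔP = f(L/D_h)(ρV²/2) = 0.02285·6.355/0.1629·9.26 = 8.254 Pa.
ΔP = 0.008254 kPa.

ΔP ≈ 0.008254 kPa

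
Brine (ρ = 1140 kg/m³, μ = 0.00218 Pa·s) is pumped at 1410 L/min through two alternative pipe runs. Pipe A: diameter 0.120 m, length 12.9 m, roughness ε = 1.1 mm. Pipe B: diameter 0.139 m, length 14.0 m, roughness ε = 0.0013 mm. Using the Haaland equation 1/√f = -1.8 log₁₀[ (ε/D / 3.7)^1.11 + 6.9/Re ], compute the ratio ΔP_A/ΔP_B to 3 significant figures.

Pipe A: V = Q/A = 0.0235/0.01131 = 2.078 m/s; Re = 1.304e+05; ε/D = 0.00917; Haaland → f = 0.03734; ΔP_A = f(L/D)(ρV²/2) = 9878 Pa.
Pipe B: V = Q/A = 0.0235/0.01517 = 1.549 m/s; Re = 1.126e+05; ε/D = 9.35e-06; Haaland → f = 0.01743; ΔP_B = f(L/D)(ρV²/2) = 2400 Pa.
ΔP_A/ΔP_B = 9878/2400 = 4.12.

ΔP_A/ΔP_B ≈ 4.12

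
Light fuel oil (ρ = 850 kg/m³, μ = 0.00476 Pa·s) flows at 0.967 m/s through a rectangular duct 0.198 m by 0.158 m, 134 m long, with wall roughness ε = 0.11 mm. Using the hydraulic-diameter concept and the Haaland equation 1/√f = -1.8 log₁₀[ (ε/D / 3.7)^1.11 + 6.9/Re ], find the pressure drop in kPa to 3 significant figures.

ΔP ≈ 7.49 kPa

Hydraulic diameter D_h = 4A/P = 4·(0.198·0.158)/(2·(0.198+0.158)) = 0.1251/0.712 = 0.1758 m.
Re = ρVD_h/μ = 850·0.967·0.1758/0.00476 = 3.035e+04.
ε/D_h = 0.00011/0.1758 = 0.000626; Haaland gives 1/√f = -1.8 log₁₀[6.51e-05+0.000227] = 6.361, so f = 0.02471.
ΔP = f(L/D_h)(ρV²/2) = 0.02471·134/0.1758·397.4 = 7488 Pa.
ΔP = 7.49 kPa.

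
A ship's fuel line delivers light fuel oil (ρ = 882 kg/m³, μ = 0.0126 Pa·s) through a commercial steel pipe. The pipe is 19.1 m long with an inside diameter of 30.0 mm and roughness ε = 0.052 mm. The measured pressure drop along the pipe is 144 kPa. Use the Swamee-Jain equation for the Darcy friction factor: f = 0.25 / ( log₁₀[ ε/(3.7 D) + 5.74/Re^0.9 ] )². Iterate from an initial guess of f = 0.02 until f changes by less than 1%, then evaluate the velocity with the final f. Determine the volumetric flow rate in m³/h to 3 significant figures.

Q ≈ 9.66 m³/h

Rearranging Darcy-Weisbach: V = √(2·ΔP·D/(f·L·ρ)). With ε/D = 5.2e-05/0.03 = 0.00173, iterate starting from f = 0.02:
  f = 0.02 → V = √(2·1.44e+05·0.03/(0.02·19.1·882)) = 5.064 m/s; Re = ρVD/μ = 1.063e+04; f → 0.03337
  f = 0.03337 → V = 3.92 m/s; Re = 8232; f → 0.03532
  f = 0.03532 → V = 3.81 m/s; Re = 8002; f → 0.03556
Converged (Δf/f < 1%). With the final f = 0.03556: V = √(2·1.44e+05·0.03/(0.03556·19.1·882)) = 3.798 m/s.
Q = V·A = 3.798·(π/4·0.03²) = 0.002685 m³/s = 9.66 m³/h.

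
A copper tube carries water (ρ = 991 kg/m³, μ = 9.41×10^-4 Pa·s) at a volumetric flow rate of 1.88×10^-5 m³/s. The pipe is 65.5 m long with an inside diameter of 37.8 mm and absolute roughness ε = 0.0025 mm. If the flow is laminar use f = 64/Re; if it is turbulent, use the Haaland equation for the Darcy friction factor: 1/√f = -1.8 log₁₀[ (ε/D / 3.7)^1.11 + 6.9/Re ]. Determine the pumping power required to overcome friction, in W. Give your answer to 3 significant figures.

P ≈ 4.35×10^-4 W

Cross-sectional area A = πD²/4 = π(0.0378)²/4 = 0.001122 m²; mean velocity V = Q/A = 1.88e-05/0.001122 = 0.01675 m/s.
Reynolds number Re = ρVD/μ = 991 · 0.01675 · 0.0378 / 0.000941 = 666.9.
Re < 2300 → laminar flow, so f = 64/Re = 64/666.9 = 0.09597 (the turbulent correlation is not needed).
Darcy-Weisbach: ΔP = f(L/D)(ρV²/2) = 0.09597·(65.5/0.0378)·(991·0.01675²/2) = 0.09597·1733·0.1391 = 23.12 Pa.
Pumping power P = QΔP = 1.88e-05·23.12 = 4.347×10^-4 W = 4.35×10^-4 W.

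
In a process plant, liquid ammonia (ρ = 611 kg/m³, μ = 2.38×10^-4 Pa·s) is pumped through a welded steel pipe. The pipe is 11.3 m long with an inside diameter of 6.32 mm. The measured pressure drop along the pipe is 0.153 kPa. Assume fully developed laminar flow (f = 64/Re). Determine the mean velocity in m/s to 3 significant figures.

V ≈ 0.0710 m/s

For laminar flow, f = 64/Re with Re = ρVD/μ, so Darcy-Weisbach reduces to ΔP = 32μLV/D². Solving for V: V = ΔP·D²/(32μL) = 153·(0.00632)²/(32·0.000238·11.3) = 0.07101 m/s.
Check: Re = ρVD/μ = 611·0.07101·0.00632/0.000238 = 1152 < 2300, so the laminar assumption holds.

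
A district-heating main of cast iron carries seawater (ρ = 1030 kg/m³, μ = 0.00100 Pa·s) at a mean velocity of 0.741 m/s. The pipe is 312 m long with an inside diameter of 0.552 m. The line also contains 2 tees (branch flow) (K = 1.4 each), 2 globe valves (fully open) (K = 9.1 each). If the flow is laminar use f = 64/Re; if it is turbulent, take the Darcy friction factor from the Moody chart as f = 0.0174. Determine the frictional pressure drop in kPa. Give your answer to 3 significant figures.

Reynolds number Re = ρVD/μ = 1030 · 0.741 · 0.552 / 0.001 = 4.213e+05.
Re > 4000 → turbulent; use the Moody-chart value f = 0.0174.
Total minor-loss coefficient ΣK = 2·1.4 + 2·9.1 = 21.
ΔP = [f·L/D + ΣK]·(ρV²/2) = [0.0174·312/0.552 + 21]·(1030·0.741²/2) = [9.835 + 21]·282.8 = 8719 Pa.
ΔP = 8719 Pa = 8.72 kPa.

ΔP ≈ 8.72 kPa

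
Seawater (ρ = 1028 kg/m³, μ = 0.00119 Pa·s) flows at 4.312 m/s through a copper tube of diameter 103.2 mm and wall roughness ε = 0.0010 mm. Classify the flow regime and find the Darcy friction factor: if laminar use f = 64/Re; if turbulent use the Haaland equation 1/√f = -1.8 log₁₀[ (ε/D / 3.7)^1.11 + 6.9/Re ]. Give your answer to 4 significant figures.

Re = ρVD/μ = 1028·4.312·0.1032/0.00119 = 3.844e+05.
Re > 4000 → turbulent. ε/D = 1e-06/0.1032 = 9.69e-06; Haaland: 1/√f = -1.8 log₁₀[6.37e-07 + 1.79e-05] = 8.515, so f = 0.01379.

f ≈ 0.01379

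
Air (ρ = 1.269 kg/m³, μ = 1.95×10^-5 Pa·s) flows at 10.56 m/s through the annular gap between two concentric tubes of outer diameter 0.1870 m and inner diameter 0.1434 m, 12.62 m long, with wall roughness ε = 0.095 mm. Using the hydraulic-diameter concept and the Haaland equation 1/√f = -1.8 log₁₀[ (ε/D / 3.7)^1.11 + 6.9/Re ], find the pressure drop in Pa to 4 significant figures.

ΔP ≈ 577.1 Pa

Hydraulic diameter D_h = 4A/P = D_o - D_i = 0.187 - 0.1434 = 0.0436 m.
Re = ρVD_h/μ = 1.269·10.56·0.0436/1.95e-05 = 2.996e+04.
ε/D_h = 9.5e-05/0.0436 = 0.00218; Haaland gives 1/√f = -1.8 log₁₀[0.00026+0.00023] = 5.957, so f = 0.02818.
ΔP = f(L/D_h)(ρV²/2) = 0.02818·12.62/0.0436·70.76 = 577.1 Pa.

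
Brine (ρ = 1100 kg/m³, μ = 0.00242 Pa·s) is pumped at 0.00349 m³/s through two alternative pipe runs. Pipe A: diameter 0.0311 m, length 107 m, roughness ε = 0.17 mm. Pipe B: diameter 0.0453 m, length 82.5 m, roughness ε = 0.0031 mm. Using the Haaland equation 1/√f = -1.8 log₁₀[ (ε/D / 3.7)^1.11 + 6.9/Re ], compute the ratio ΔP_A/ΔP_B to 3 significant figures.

ΔP_A/ΔP_B ≈ 12.9

Pipe A: V = Q/A = 0.00349/0.0007596 = 4.594 m/s; Re = 6.495e+04; ε/D = 0.00547; Haaland → f = 0.03249; ΔP_A = f(L/D)(ρV²/2) = 1.298e+06 Pa.
Pipe B: V = Q/A = 0.00349/0.001612 = 2.165 m/s; Re = 4.459e+04; ε/D = 6.84e-05; Haaland → f = 0.02143; ΔP_B = f(L/D)(ρV²/2) = 1.007e+05 Pa.
ΔP_A/ΔP_B = 1.298e+06/1.007e+05 = 12.9.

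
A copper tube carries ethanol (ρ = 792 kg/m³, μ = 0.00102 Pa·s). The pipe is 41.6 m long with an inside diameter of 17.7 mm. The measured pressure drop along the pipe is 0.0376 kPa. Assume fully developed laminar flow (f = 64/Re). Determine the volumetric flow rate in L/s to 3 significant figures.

Q ≈ 0.00213 L/s

For laminar flow, f = 64/Re with Re = ρVD/μ, so Darcy-Weisbach reduces to ΔP = 32μLV/D². Solving for V: V = ΔP·D²/(32μL) = 37.6·(0.0177)²/(32·0.00102·41.6) = 0.008675 m/s.
Check: Re = ρVD/μ = 792·0.008675·0.0177/0.00102 = 119.2 < 2300, so the laminar assumption holds.
Q = V·A = 0.008675·(π/4·0.0177²) = 2.135e-06 m³/s = 0.00213 L/s.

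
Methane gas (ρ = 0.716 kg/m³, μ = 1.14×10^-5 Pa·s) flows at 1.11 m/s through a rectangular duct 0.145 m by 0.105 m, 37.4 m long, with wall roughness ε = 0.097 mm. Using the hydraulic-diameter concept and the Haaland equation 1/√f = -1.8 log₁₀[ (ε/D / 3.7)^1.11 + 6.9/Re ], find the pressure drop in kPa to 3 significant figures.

ΔP ≈ 0.00450 kPa

Hydraulic diameter D_h = 4A/P = 4·(0.145·0.105)/(2·(0.145+0.105)) = 0.0609/0.5 = 0.1218 m.
Re = ρVD_h/μ = 0.716·1.11·0.1218/1.14e-05 = 8491.
ε/D_h = 9.7e-05/0.1218 = 0.000796; Haaland gives 1/√f = -1.8 log₁₀[8.5e-05+0.000813] = 5.484, so f = 0.03325.
ΔP = f(L/D_h)(ρV²/2) = 0.03325·37.4/0.1218·0.4411 = 4.503 Pa.
ΔP = 0.00450 kPa.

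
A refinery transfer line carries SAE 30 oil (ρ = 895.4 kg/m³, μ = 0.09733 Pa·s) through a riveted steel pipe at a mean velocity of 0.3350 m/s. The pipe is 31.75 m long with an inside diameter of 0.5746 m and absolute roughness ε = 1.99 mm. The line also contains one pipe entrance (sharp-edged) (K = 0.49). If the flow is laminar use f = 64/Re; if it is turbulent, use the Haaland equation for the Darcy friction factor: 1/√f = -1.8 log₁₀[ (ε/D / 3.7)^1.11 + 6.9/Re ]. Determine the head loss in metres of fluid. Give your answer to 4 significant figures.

h_f ≈ 0.01423 m

Reynolds number Re = ρVD/μ = 895.4 · 0.335 · 0.5746 / 0.0973 = 1771.
Re < 2300 → laminar flow, so f = 64/Re = 64/1771 = 0.03614 (the turbulent correlation is not needed).
Total minor-loss coefficient ΣK = 1·0.49 = 0.49.
ΔP = [f·L/D + ΣK]·(ρV²/2) = [0.03614·31.75/0.5746 + 0.49]·(895.4·0.335²/2) = [1.997 + 0.49]·50.24 = 125 Pa.
Head loss h_f = ΔP/(ρg) = 125/(895.4·9.81) = 0.01423 m.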